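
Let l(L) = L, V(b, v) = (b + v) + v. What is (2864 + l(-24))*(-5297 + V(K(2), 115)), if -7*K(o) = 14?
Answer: -14395960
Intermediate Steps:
K(o) = -2 (K(o) = -⅐*14 = -2)
V(b, v) = b + 2*v
(2864 + l(-24))*(-5297 + V(K(2), 115)) = (2864 - 24)*(-5297 + (-2 + 2*115)) = 2840*(-5297 + (-2 + 230)) = 2840*(-5297 + 228) = 2840*(-5069) = -14395960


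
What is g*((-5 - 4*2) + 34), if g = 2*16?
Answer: 672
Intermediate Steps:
g = 32
g*((-5 - 4*2) + 34) = 32*((-5 - 4*2) + 34) = 32*((-5 - 8) + 34) = 32*(-13 + 34) = 32*21 = 672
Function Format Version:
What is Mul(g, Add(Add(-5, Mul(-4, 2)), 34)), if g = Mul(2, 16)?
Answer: 672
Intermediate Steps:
g = 32
Mul(g, Add(Add(-5, Mul(-4, 2)), 34)) = Mul(32, Add(Add(-5, Mul(-4, 2)), 34)) = Mul(32, Add(Add(-5, -8), 34)) = Mul(32, Add(-13, 34)) = Mul(32, 21) = 672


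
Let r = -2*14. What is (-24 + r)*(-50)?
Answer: 2600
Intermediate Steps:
r = -28
(-24 + r)*(-50) = (-24 - 28)*(-50) = -52*(-50) = 2600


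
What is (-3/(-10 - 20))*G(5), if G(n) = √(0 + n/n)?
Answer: ⅒ ≈ 0.10000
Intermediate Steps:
G(n) = 1 (G(n) = √(0 + 1) = √1 = 1)
(-3/(-10 - 20))*G(5) = -3/(-10 - 20)*1 = -3/(-30)*1 = -3*(-1/30)*1 = (⅒)*1 = ⅒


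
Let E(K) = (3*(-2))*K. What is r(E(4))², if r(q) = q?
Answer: 576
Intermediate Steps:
E(K) = -6*K
r(E(4))² = (-6*4)² = (-24)² = 576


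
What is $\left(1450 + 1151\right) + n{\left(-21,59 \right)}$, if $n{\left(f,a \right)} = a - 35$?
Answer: $2625$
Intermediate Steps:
$n{\left(f,a \right)} = -35 + a$
$\left(1450 + 1151\right) + n{\left(-21,59 \right)} = \left(1450 + 1151\right) + \left(-35 + 59\right) = 2601 + 24 = 2625$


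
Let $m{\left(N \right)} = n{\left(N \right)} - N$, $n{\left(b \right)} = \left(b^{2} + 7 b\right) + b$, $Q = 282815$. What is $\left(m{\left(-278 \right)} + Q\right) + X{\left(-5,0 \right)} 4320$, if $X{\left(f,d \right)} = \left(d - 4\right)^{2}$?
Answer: $427273$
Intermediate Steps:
$n{\left(b \right)} = b^{2} + 8 b$
$X{\left(f,d \right)} = \left(-4 + d\right)^{2}$
$m{\left(N \right)} = - N + N \left(8 + N\right)$ ($m{\left(N \right)} = N \left(8 + N\right) - N = - N + N \left(8 + N\right)$)
$\left(m{\left(-278 \right)} + Q\right) + X{\left(-5,0 \right)} 4320 = \left(- 278 \left(7 - 278\right) + 282815\right) + \left(-4 + 0\right)^{2} \cdot 4320 = \left(\left(-278\right) \left(-271\right) + 282815\right) + \left(-4\right)^{2} \cdot 4320 = \left(75338 + 282815\right) + 16 \cdot 4320 = 358153 + 69120 = 427273$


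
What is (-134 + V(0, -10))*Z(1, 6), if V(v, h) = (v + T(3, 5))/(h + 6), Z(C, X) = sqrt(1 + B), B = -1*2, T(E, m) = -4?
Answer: -133*I ≈ -133.0*I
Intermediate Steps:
B = -2
Z(C, X) = I (Z(C, X) = sqrt(1 - 2) = sqrt(-1) = I)
V(v, h) = (-4 + v)/(6 + h) (V(v, h) = (v - 4)/(h + 6) = (-4 + v)/(6 + h))
(-134 + V(0, -10))*Z(1, 6) = (-134 + (-4 + 0)/(6 - 10))*I = (-134 - 4/(-4))*I = (-134 - 1/4*(-4))*I = (-134 + 1)*I = -133*I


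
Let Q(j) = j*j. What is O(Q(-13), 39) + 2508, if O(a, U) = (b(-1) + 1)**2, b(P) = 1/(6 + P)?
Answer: 62736/25 ≈ 2509.4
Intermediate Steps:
Q(j) = j**2
O(a, U) = 36/25 (O(a, U) = (1/(6 - 1) + 1)**2 = (1/5 + 1)**2 = (6/5)**2 = 36/25)
O(Q(-13), 39) + 2508 = 36/25 + 2508 = 62736/25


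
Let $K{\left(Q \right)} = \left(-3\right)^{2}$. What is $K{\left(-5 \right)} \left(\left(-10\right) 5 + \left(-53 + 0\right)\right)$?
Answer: $-927$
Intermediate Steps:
$K{\left(Q \right)} = 9$
$K{\left(-5 \right)} \left(\left(-10\right) 5 + \left(-53 + 0\right)\right) = 9 \left(\left(-10\right) 5 + \left(-53 + 0\right)\right) = 9 \left(-50 - 53\right) = 9 \left(-103\right) = -927$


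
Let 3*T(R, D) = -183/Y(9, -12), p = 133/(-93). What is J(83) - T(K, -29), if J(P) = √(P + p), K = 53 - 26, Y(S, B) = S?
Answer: 61/9 + √705498/93 ≈ 15.809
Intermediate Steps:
p = -133/93 (p = 133*(-1/93) = -133/93 ≈ -1.4301)
K = 27
T(R, D) = -61/9 (T(R, D) = (-183/9)/3 = (-183*⅑)/3 = (⅓)*(-61/3) = -61/9)
J(P) = √(-133/93 + P) (J(P) = √(P - 133/93) = √(-133/93 + P))
J(83) - T(K, -29) = √(-12369 + 8649*83)/93 - 1*(-61/9) = √(-12369 + 717867)/93 + 61/9 = √705498/93 + 61/9 = 61/9 + √705498/93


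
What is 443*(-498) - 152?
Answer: -220766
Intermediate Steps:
443*(-498) - 152 = -220614 - 152 = -220766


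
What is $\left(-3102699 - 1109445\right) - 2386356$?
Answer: $-6598500$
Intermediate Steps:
$\left(-3102699 - 1109445\right) - 2386356 = -4212144 - 2386356 = -6598500$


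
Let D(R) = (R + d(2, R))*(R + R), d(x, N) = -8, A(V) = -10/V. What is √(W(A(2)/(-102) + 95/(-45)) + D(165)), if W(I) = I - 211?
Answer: √536814542/102 ≈ 227.15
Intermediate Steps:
W(I) = -211 + I
D(R) = 2*R*(-8 + R) (D(R) = (R - 8)*(R + R) = (-8 + R)*(2*R) = 2*R*(-8 + R))
√(W(A(2)/(-102) + 95/(-45)) + D(165)) = √((-211 + (-10/2/(-102) + 95/(-45))) + 2*165*(-8 + 165)) = √((-211 + (-10*½*(-1/102) + 95*(-1/45))) + 2*165*157) = √((-211 + (-5*(-1/102) - 19/9)) + 51810) = √((-211 + (5/102 - 19/9)) + 51810) = √((-211 - 631/306) + 51810) = √(-65197/306 + 51810) = √(15788663/306) = √536814542/102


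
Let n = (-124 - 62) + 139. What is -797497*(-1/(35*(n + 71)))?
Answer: 797497/840 ≈ 949.40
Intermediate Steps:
n = -47 (n = -186 + 139 = -47)
-797497*(-1/(35*(n + 71))) = -797497*(-1/(35*(-47 + 71))) = -797497/((-35*24)) = -797497/(-840) = -797497*(-1/840) = 797497/840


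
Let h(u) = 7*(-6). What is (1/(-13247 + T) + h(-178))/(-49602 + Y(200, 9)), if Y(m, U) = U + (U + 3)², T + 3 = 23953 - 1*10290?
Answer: 17345/20422437 ≈ 0.00084931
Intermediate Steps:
h(u) = -42
T = 13660 (T = -3 + (23953 - 1*10290) = -3 + (23953 - 10290) = -3 + 13663 = 13660)
Y(m, U) = U + (3 + U)²
(1/(-13247 + T) + h(-178))/(-49602 + Y(200, 9)) = (1/(-13247 + 13660) - 42)/(-49602 + (9 + (3 + 9)²)) = (1/413 - 42)/(-49602 + (9 + 12²)) = (1/413 - 42)/(-49602 + (9 + 144)) = -17345/(413*(-49602 + 153)) = -17345/413/(-49449) = -17345/413*(-1/49449) = 17345/20422437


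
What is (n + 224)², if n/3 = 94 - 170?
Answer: 16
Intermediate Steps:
n = -228 (n = 3*(94 - 170) = 3*(-76) = -228)
(n + 224)² = (-228 + 224)² = (-4)² = 16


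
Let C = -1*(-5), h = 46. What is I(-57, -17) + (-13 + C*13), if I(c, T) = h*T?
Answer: -730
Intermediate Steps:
C = 5
I(c, T) = 46*T
I(-57, -17) + (-13 + C*13) = 46*(-17) + (-13 + 5*13) = -782 + (-13 + 65) = -782 + 52 = -730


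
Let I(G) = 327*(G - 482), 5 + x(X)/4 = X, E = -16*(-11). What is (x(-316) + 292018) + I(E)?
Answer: 190672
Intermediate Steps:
E = 176
x(X) = -20 + 4*X
I(G) = -157614 + 327*G (I(G) = 327*(-482 + G) = -157614 + 327*G)
(x(-316) + 292018) + I(E) = ((-20 + 4*(-316)) + 292018) + (-157614 + 327*176) = ((-20 - 1264) + 292018) + (-157614 + 57552) = (-1284 + 292018) - 100062 = 290734 - 100062 = 190672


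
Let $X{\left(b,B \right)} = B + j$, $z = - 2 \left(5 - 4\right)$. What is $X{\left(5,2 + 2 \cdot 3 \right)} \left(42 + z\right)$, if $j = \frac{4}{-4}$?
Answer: $280$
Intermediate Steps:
$j = -1$ ($j = 4 \left(- \frac{1}{4}\right) = -1$)
$z = -2$ ($z = \left(-2\right) 1 = -2$)
$X{\left(b,B \right)} = -1 + B$ ($X{\left(b,B \right)} = B - 1 = -1 + B$)
$X{\left(5,2 + 2 \cdot 3 \right)} \left(42 + z\right) = \left(-1 + \left(2 + 2 \cdot 3\right)\right) \left(42 - 2\right) = \left(-1 + \left(2 + 6\right)\right) 40 = \left(-1 + 8\right) 40 = 7 \cdot 40 = 280$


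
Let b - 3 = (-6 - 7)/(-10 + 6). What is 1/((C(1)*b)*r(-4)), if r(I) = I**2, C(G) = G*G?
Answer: 1/100 ≈ 0.010000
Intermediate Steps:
C(G) = G**2
b = 25/4 (b = 3 + (-6 - 7)/(-10 + 6) = 3 - 13/(-4) = 3 - 13*(-1/4) = 3 + 13/4 = 25/4 ≈ 6.2500)
1/((C(1)*b)*r(-4)) = 1/((1**2*(25/4))*(-4)**2) = 1/((1*(25/4))*16) = 1/((25/4)*16) = 1/100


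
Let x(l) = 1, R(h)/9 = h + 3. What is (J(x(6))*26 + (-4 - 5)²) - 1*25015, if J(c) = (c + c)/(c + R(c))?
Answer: -922506/37 ≈ -24933.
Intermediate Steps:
R(h) = 27 + 9*h (R(h) = 9*(h + 3) = 9*(3 + h) = 27 + 9*h)
J(c) = 2*c/(27 + 10*c) (J(c) = (c + c)/(c + (27 + 9*c)) = (2*c)/(27 + 10*c) = 2*c/(27 + 10*c))
(J(x(6))*26 + (-4 - 5)²) - 1*25015 = ((2*1/(27 + 10*1))*26 + (-4 - 5)²) - 1*25015 = ((2*1/(27 + 10))*26 + (-9)²) - 25015 = ((2*1/37)*26 + 81) - 25015 = ((2*1*(1/37))*26 + 81) - 25015 = ((2/37)*26 + 81) - 25015 = (52/37 + 81) - 25015 = 3049/37 - 25015 = -922506/37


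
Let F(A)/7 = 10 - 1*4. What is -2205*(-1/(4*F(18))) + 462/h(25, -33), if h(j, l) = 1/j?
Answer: 92505/8 ≈ 11563.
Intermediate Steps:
F(A) = 42 (F(A) = 7*(10 - 1*4) = 7*(10 - 4) = 7*6 = 42)
-2205*(-1/(4*F(18))) + 462/h(25, -33) = -2205/((-4*42)) + 462/(1/25) = -2205/(-168) + 462/(1/25) = -2205*(-1/168) + 462*25 = 105/8 + 11550 = 92505/8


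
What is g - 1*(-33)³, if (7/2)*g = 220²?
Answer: 348359/7 ≈ 49766.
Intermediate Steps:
g = 96800/7 (g = (2/7)*220² = (2/7)*48400 = 96800/7 ≈ 13829.)
g - 1*(-33)³ = 96800/7 - 1*(-33)³ = 96800/7 - 1*(-35937) = 96800/7 + 35937 = 348359/7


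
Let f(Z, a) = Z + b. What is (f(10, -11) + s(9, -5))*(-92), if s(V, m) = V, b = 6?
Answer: -2300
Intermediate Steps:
f(Z, a) = 6 + Z (f(Z, a) = Z + 6 = 6 + Z)
(f(10, -11) + s(9, -5))*(-92) = ((6 + 10) + 9)*(-92) = (16 + 9)*(-92) = 25*(-92) = -2300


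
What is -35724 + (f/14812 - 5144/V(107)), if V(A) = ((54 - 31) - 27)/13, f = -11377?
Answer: -281528249/14812 ≈ -19007.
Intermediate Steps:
V(A) = -4/13 (V(A) = (23 - 27)*(1/13) = -4*1/13 = -4/13)
-35724 + (f/14812 - 5144/V(107)) = -35724 + (-11377/14812 - 5144/(-4/13)) = -35724 + (-11377*1/14812 - 5144*(-13/4)) = -35724 + (-11377/14812 + 16718) = -35724 + 247615639/14812 = -281528249/14812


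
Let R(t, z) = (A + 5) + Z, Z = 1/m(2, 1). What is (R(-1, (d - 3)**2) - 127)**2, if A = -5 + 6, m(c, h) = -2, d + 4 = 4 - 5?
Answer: 59049/4 ≈ 14762.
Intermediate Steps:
d = -5 (d = -4 + (4 - 5) = -4 - 1 = -5)
Z = -1/2 (Z = 1/(-2) = -1/2 ≈ -0.50000)
A = 1
R(t, z) = 11/2 (R(t, z) = (1 + 5) - 1/2 = 6 - 1/2 = 11/2)
(R(-1, (d - 3)**2) - 127)**2 = (11/2 - 127)**2 = (-243/2)**2 = 59049/4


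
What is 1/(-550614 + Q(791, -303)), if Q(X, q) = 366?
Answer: -1/550248 ≈ -1.8174e-6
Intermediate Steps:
1/(-550614 + Q(791, -303)) = 1/(-550614 + 366) = 1/(-550248) = -1/550248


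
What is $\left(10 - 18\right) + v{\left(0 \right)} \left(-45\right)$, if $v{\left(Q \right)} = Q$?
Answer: $-8$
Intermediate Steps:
$\left(10 - 18\right) + v{\left(0 \right)} \left(-45\right) = \left(10 - 18\right) + 0 \left(-45\right) = \left(10 - 18\right) + 0 = -8 + 0 = -8$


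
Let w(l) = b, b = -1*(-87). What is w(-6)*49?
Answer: 4263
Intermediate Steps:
b = 87
w(l) = 87
w(-6)*49 = 87*49 = 4263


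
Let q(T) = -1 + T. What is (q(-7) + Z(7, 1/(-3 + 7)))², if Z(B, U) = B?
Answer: 1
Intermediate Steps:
(q(-7) + Z(7, 1/(-3 + 7)))² = ((-1 - 7) + 7)² = (-8 + 7)² = (-1)² = 1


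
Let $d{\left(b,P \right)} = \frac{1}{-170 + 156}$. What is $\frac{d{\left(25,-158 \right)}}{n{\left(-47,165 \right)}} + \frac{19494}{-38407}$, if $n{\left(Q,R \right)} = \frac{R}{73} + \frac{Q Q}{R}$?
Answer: $- \frac{51902365827}{101346394436} \approx -0.51213$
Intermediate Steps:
$n{\left(Q,R \right)} = \frac{R}{73} + \frac{Q^{2}}{R}$ ($n{\left(Q,R \right)} = R \frac{1}{73} + \frac{Q^{2}}{R} = \frac{R}{73} + \frac{Q^{2}}{R}$)
$d{\left(b,P \right)} = - \frac{1}{14}$ ($d{\left(b,P \right)} = \frac{1}{-14} = - \frac{1}{14}$)
$\frac{d{\left(25,-158 \right)}}{n{\left(-47,165 \right)}} + \frac{19494}{-38407} = - \frac{1}{14 \left(\frac{1}{73} \cdot 165 + \frac{\left(-47\right)^{2}}{165}\right)} + \frac{19494}{-38407} = - \frac{1}{14 \left(\frac{165}{73} + 2209 \cdot \frac{1}{165}\right)} + 19494 \left(- \frac{1}{38407}\right) = - \frac{1}{14 \left(\frac{165}{73} + \frac{2209}{165}\right)} - \frac{19494}{38407} = - \frac{1}{14 \cdot \frac{188482}{12045}} - \frac{19494}{38407} = \left(- \frac{1}{14}\right) \frac{12045}{188482} - \frac{19494}{38407} = - \frac{12045}{2638748} - \frac{19494}{38407} = - \frac{51902365827}{101346394436}$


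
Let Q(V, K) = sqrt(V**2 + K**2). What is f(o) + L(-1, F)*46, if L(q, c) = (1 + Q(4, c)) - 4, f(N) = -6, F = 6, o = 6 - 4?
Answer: -144 + 92*sqrt(13) ≈ 187.71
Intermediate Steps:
o = 2
Q(V, K) = sqrt(K**2 + V**2)
L(q, c) = -3 + sqrt(16 + c**2) (L(q, c) = (1 + sqrt(c**2 + 4**2)) - 4 = (1 + sqrt(c**2 + 16)) - 4 = (1 + sqrt(16 + c**2)) - 4 = -3 + sqrt(16 + c**2))
f(o) + L(-1, F)*46 = -6 + (-3 + sqrt(16 + 6**2))*46 = -6 + (-3 + sqrt(16 + 36))*46 = -6 + (-3 + sqrt(52))*46 = -6 + (-3 + 2*sqrt(13))*46 = -6 + (-138 + 92*sqrt(13)) = -144 + 92*sqrt(13)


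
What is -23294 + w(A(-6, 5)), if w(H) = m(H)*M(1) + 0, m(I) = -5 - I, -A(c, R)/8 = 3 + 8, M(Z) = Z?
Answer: -23211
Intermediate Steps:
A(c, R) = -88 (A(c, R) = -8*(3 + 8) = -8*11 = -88)
w(H) = -5 - H (w(H) = (-5 - H)*1 + 0 = (-5 - H) + 0 = -5 - H)
-23294 + w(A(-6, 5)) = -23294 + (-5 - 1*(-88)) = -23294 + (-5 + 88) = -23294 + 83 = -23211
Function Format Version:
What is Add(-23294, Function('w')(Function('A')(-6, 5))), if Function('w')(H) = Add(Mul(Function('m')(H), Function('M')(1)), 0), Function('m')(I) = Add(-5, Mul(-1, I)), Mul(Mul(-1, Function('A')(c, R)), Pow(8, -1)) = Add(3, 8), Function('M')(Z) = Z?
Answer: -23211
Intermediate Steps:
Function('A')(c, R) = -88 (Function('A')(c, R) = Mul(-8, Add(3, 8)) = Mul(-8, 11) = -88)
Function('w')(H) = Add(-5, Mul(-1, H)) (Function('w')(H) = Add(Mul(Add(-5, Mul(-1, H)), 1), 0) = Add(Add(-5, Mul(-1, H)), 0) = Add(-5, Mul(-1, H)))
Add(-23294, Function('w')(Function('A')(-6, 5))) = Add(-23294, Add(-5, Mul(-1, -88))) = Add(-23294, Add(-5, 88)) = Add(-23294, 83) = -23211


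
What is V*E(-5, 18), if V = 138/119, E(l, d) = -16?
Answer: -2208/119 ≈ -18.555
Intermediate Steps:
V = 138/119 (V = 138*(1/119) = 138/119 ≈ 1.1597)
V*E(-5, 18) = (138/119)*(-16) = -2208/119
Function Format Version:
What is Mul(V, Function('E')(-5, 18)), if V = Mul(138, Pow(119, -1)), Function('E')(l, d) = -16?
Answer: Rational(-2208, 119) ≈ -18.555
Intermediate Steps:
V = Rational(138, 119) (V = Mul(138, Rational(1, 119)) = Rational(138, 119) ≈ 1.1597)
Mul(V, Function('E')(-5, 18)) = Mul(Rational(138, 119), -16) = Rational(-2208, 119)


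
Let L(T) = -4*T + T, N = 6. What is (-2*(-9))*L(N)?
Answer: -324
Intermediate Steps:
L(T) = -3*T
(-2*(-9))*L(N) = (-2*(-9))*(-3*6) = 18*(-18) = -324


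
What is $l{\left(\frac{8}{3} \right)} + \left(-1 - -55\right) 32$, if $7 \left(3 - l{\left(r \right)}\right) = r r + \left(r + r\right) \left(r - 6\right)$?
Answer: $\frac{36383}{21} \approx 1732.5$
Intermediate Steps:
$l{\left(r \right)} = 3 - \frac{r^{2}}{7} - \frac{2 r \left(-6 + r\right)}{7}$ ($l{\left(r \right)} = 3 - \frac{r r + \left(r + r\right) \left(r - 6\right)}{7} = 3 - \frac{r^{2} + 2 r \left(-6 + r\right)}{7} = 3 - \left(\frac{r^{2}}{7} + \frac{2 r \left(-6 + r\right)}{7}\right) = 3 - \frac{r^{2}}{7} - \frac{2 r \left(-6 + r\right)}{7}$)
$l{\left(\frac{8}{3} \right)} + \left(-1 - -55\right) 32 = \left(3 - \frac{3 \left(\frac{8}{3}\right)^{2}}{7} + \frac{12 \cdot \frac{8}{3}}{7}\right) + \left(-1 - -55\right) 32 = \left(3 - \frac{3 \left(8 \cdot \frac{1}{3}\right)^{2}}{7} + \frac{12 \cdot 8 \cdot \frac{1}{3}}{7}\right) + \left(-1 + 55\right) 32 = \left(3 - \frac{3 \left(\frac{8}{3}\right)^{2}}{7} + \frac{12}{7} \cdot \frac{8}{3}\right) + 54 \cdot 32 = \left(3 - \frac{64}{21} + \frac{32}{7}\right) + 1728 = \frac{95}{21} + 1728 = \frac{36383}{21}$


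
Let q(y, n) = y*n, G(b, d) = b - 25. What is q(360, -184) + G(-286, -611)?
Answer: -66551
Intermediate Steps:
G(b, d) = -25 + b
q(y, n) = n*y
q(360, -184) + G(-286, -611) = -184*360 + (-25 - 286) = -66240 - 311 = -66551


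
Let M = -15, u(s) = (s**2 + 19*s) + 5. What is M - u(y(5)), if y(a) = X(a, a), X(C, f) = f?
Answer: -140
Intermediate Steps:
y(a) = a
u(s) = 5 + s**2 + 19*s
M - u(y(5)) = -15 - (5 + 5**2 + 19*5) = -15 - (5 + 25 + 95) = -15 - 1*125 = -15 - 125 = -140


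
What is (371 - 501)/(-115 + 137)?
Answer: -65/11 ≈ -5.9091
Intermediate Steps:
(371 - 501)/(-115 + 137) = -130/22 = -130*1/22 = -65/11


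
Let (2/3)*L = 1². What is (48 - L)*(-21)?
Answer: -1953/2 ≈ -976.50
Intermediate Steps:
L = 3/2 (L = (3/2)*1² = (3/2)*1 = 3/2 ≈ 1.5000)
(48 - L)*(-21) = (48 - 1*3/2)*(-21) = (48 - 3/2)*(-21) = (93/2)*(-21) = -1953/2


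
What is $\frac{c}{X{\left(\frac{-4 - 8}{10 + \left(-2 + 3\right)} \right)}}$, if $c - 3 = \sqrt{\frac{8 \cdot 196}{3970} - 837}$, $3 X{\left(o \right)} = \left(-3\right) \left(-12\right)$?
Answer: $\frac{1}{4} + \frac{i \sqrt{3296412085}}{23820} \approx 0.25 + 2.4103 i$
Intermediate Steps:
$X{\left(o \right)} = 12$ ($X{\left(o \right)} = \frac{\left(-3\right) \left(-12\right)}{3} = \frac{1}{3} \cdot 36 = 12$)
$c = 3 + \frac{i \sqrt{3296412085}}{1985}$ ($c = 3 + \sqrt{\frac{8 \cdot 196}{3970} - 837} = 3 + \sqrt{1568 \cdot \frac{1}{3970} - 837} = 3 + \sqrt{\frac{784}{1985} - 837} = 3 + \sqrt{- \frac{1660661}{1985}} = 3 + \frac{i \sqrt{3296412085}}{1985} \approx 3.0 + 28.924 i$)
$\frac{c}{X{\left(\frac{-4 - 8}{10 + \left(-2 + 3\right)} \right)}} = \frac{3 + \frac{i \sqrt{3296412085}}{1985}}{12} = \left(3 + \frac{i \sqrt{3296412085}}{1985}\right) \frac{1}{12} = \frac{1}{4} + \frac{i \sqrt{3296412085}}{23820}$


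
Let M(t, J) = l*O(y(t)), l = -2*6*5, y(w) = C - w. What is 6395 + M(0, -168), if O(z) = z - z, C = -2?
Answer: 6395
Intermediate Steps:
y(w) = -2 - w
O(z) = 0
l = -60 (l = -12*5 = -60)
M(t, J) = 0 (M(t, J) = -60*0 = 0)
6395 + M(0, -168) = 6395 + 0 = 6395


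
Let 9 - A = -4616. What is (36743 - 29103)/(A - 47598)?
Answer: -7640/42973 ≈ -0.17779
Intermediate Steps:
A = 4625 (A = 9 - 1*(-4616) = 9 + 4616 = 4625)
(36743 - 29103)/(A - 47598) = (36743 - 29103)/(4625 - 47598) = 7640/(-42973) = 7640*(-1/42973) = -7640/42973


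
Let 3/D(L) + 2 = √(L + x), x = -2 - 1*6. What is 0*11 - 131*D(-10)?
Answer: 393/11 + 1179*I*√2/22 ≈ 35.727 + 75.789*I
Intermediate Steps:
x = -8 (x = -2 - 6 = -8)
D(L) = 3/(-2 + √(-8 + L)) (D(L) = 3/(-2 + √(L - 8)) = 3/(-2 + √(-8 + L)))
0*11 - 131*D(-10) = 0*11 - 393/(-2 + √(-8 - 10)) = 0 - 393/(-2 + √(-18)) = 0 - 393/(-2 + 3*I*√2) = -393/(-2 + 3*I*√2)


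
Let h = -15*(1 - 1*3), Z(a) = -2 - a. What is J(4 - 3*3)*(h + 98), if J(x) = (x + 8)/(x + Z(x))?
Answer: -192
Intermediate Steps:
J(x) = -4 - x/2 (J(x) = (x + 8)/(x + (-2 - x)) = (8 + x)/(-2) = (8 + x)*(-1/2) = -4 - x/2)
h = 30 (h = -15*(1 - 3) = -15*(-2) = 30)
J(4 - 3*3)*(h + 98) = (-4 - (4 - 3*3)/2)*(30 + 98) = (-4 - (4 - 9)/2)*128 = (-4 - 1/2*(-5))*128 = (-4 + 5/2)*128 = -3/2*128 = -192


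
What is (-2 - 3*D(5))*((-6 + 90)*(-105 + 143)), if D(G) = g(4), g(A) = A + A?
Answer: -82992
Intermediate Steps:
g(A) = 2*A
D(G) = 8 (D(G) = 2*4 = 8)
(-2 - 3*D(5))*((-6 + 90)*(-105 + 143)) = (-2 - 3*8)*((-6 + 90)*(-105 + 143)) = (-2 - 24)*(84*38) = -26*3192 = -82992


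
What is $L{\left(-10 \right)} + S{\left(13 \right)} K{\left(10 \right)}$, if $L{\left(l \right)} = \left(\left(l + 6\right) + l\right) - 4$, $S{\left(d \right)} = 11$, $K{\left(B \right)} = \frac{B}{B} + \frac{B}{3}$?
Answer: $\frac{89}{3} \approx 29.667$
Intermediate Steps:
$K{\left(B \right)} = 1 + \frac{B}{3}$ ($K{\left(B \right)} = 1 + B \frac{1}{3} = 1 + \frac{B}{3}$)
$L{\left(l \right)} = 2 + 2 l$ ($L{\left(l \right)} = \left(\left(6 + l\right) + l\right) - 4 = \left(6 + 2 l\right) - 4 = 2 + 2 l$)
$L{\left(-10 \right)} + S{\left(13 \right)} K{\left(10 \right)} = \left(2 + 2 \left(-10\right)\right) + 11 \left(1 + \frac{1}{3} \cdot 10\right) = \left(2 - 20\right) + 11 \left(1 + \frac{10}{3}\right) = -18 + 11 \cdot \frac{13}{3} = -18 + \frac{143}{3} = \frac{89}{3}$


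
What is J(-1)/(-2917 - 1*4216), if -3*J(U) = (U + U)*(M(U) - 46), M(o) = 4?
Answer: 4/1019 ≈ 0.0039254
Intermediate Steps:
J(U) = 28*U (J(U) = -(U + U)*(4 - 46)/3 = -2*U*(-42)/3 = -(-28)*U = 28*U)
J(-1)/(-2917 - 1*4216) = (28*(-1))/(-2917 - 1*4216) = -28/(-2917 - 4216) = -28/(-7133) = -28*(-1/7133) = 4/1019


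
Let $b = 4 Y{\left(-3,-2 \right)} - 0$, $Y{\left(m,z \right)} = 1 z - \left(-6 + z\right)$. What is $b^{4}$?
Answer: $331776$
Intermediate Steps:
$Y{\left(m,z \right)} = 6$ ($Y{\left(m,z \right)} = z - \left(-6 + z\right) = 6$)
$b = 24$ ($b = 4 \cdot 6 - 0 = 24 + 0 = 24$)
$b^{4} = 24^{4} = 331776$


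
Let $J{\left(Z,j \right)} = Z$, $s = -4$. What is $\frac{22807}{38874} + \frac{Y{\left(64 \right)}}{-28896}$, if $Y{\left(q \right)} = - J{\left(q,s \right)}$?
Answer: $\frac{2296941}{3900358} \approx 0.58891$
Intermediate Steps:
$Y{\left(q \right)} = - q$
$\frac{22807}{38874} + \frac{Y{\left(64 \right)}}{-28896} = \frac{22807}{38874} + \frac{\left(-1\right) 64}{-28896} = 22807 \cdot \frac{1}{38874} - - \frac{2}{903} = \frac{22807}{38874} + \frac{2}{903} = \frac{2296941}{3900358}$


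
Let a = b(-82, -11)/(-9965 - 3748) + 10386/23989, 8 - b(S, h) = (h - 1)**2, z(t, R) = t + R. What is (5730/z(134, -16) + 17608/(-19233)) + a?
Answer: 122109965018585/2539372013757 ≈ 48.087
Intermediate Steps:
z(t, R) = R + t
b(S, h) = 8 - (-1 + h)**2 (b(S, h) = 8 - (h - 1)**2 = 8 - (-1 + h)**2)
a = 2973178/6713493 (a = (8 - (-1 - 11)**2)/(-9965 - 3748) + 10386/23989 = (8 - 1*(-12)**2)/(-13713) + 10386*(1/23989) = (8 - 1*144)*(-1/13713) + 10386/23989 = (8 - 144)*(-1/13713) + 10386/23989 = -136*(-1/13713) + 10386/23989 = 136/13713 + 10386/23989 = 2973178/6713493 ≈ 0.44287)
(5730/z(134, -16) + 17608/(-19233)) + a = (5730/(-16 + 134) + 17608/(-19233)) + 2973178/6713493 = (5730/118 + 17608*(-1/19233)) + 2973178/6713493 = (5730*(1/118) - 17608/19233) + 2973178/6713493 = (2865/59 - 17608/19233) + 2973178/6713493 = 54063673/1134747 + 2973178/6713493 = 122109965018585/2539372013757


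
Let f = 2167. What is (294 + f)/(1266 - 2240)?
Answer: -2461/974 ≈ -2.5267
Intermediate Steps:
(294 + f)/(1266 - 2240) = (294 + 2167)/(1266 - 2240) = 2461/(-974) = 2461*(-1/974) = -2461/974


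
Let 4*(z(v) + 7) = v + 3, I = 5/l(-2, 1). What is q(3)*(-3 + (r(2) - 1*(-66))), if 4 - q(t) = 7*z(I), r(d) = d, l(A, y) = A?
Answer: 27105/8 ≈ 3388.1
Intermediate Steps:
I = -5/2 (I = 5/(-2) = 5*(-1/2) = -5/2 ≈ -2.5000)
z(v) = -25/4 + v/4 (z(v) = -7 + (v + 3)/4 = -7 + (3 + v)/4 = -7 + (3/4 + v/4) = -25/4 + v/4)
q(t) = 417/8 (q(t) = 4 - 7*(-25/4 + (1/4)*(-5/2)) = 4 - 7*(-25/4 - 5/8) = 4 - 7*(-55)/8 = 4 - 1*(-385/8) = 4 + 385/8 = 417/8)
q(3)*(-3 + (r(2) - 1*(-66))) = 417*(-3 + (2 - 1*(-66)))/8 = 417*(-3 + (2 + 66))/8 = 417*(-3 + 68)/8 = (417/8)*65 = 27105/8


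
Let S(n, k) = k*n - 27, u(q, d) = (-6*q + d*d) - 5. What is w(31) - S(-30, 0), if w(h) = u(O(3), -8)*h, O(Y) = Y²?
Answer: 182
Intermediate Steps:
u(q, d) = -5 + d² - 6*q (u(q, d) = (-6*q + d²) - 5 = (d² - 6*q) - 5 = -5 + d² - 6*q)
w(h) = 5*h (w(h) = (-5 + (-8)² - 6*3²)*h = (-5 + 64 - 6*9)*h = (-5 + 64 - 54)*h = 5*h)
S(n, k) = -27 + k*n
w(31) - S(-30, 0) = 5*31 - (-27 + 0*(-30)) = 155 - (-27 + 0) = 155 - 1*(-27) = 155 + 27 = 182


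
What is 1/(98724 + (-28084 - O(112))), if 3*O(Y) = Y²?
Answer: 3/199376 ≈ 1.5047e-5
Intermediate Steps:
O(Y) = Y²/3
1/(98724 + (-28084 - O(112))) = 1/(98724 + (-28084 - 112²/3)) = 1/(98724 + (-28084 - 12544/3)) = 1/(98724 - 96796/3) = 1/(199376/3) = 3/199376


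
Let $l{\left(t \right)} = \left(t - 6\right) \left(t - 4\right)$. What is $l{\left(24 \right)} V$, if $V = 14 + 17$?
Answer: $11160$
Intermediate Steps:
$l{\left(t \right)} = \left(-6 + t\right) \left(-4 + t\right)$
$V = 31$
$l{\left(24 \right)} V = \left(24 + 24^{2} - 240\right) 31 = \left(24 + 576 - 240\right) 31 = 360 \cdot 31 = 11160$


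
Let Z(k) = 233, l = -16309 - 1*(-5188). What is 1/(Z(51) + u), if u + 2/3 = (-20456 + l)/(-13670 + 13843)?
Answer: 519/25850 ≈ 0.020077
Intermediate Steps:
l = -11121 (l = -16309 + 5188 = -11121)
u = -95077/519 (u = -2/3 + (-20456 - 11121)/(-13670 + 13843) = -2/3 - 31577/173 = -95077/519 ≈ -183.19)
1/(Z(51) + u) = 1/(233 - 95077/519) = 1/(25850/519) = 519/25850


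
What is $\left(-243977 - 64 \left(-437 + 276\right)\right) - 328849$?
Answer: $-562522$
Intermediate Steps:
$\left(-243977 - 64 \left(-437 + 276\right)\right) - 328849 = \left(-243977 - -10304\right) - 328849 = \left(-243977 + 10304\right) - 328849 = -233673 - 328849 = -562522$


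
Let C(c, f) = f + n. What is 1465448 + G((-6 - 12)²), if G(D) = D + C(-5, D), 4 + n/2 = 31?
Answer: 1466150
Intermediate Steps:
n = 54 (n = -8 + 2*31 = -8 + 62 = 54)
C(c, f) = 54 + f (C(c, f) = f + 54 = 54 + f)
G(D) = 54 + 2*D (G(D) = D + (54 + D) = 54 + 2*D)
1465448 + G((-6 - 12)²) = 1465448 + (54 + 2*(-6 - 12)²) = 1465448 + (54 + 2*(-18)²) = 1465448 + (54 + 2*324) = 1465448 + (54 + 648) = 1465448 + 702 = 1466150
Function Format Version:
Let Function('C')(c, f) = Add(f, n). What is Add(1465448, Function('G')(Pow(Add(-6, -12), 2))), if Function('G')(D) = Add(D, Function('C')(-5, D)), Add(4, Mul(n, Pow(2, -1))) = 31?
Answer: 1466150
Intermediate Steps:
n = 54 (n = Add(-8, Mul(2, 31)) = Add(-8, 62) = 54)
Function('C')(c, f) = Add(54, f) (Function('C')(c, f) = Add(f, 54) = Add(54, f))
Function('G')(D) = Add(54, Mul(2, D)) (Function('G')(D) = Add(D, Add(54, D)) = Add(54, Mul(2, D)))
Add(1465448, Function('G')(Pow(Add(-6, -12), 2))) = Add(1465448, Add(54, Mul(2, Pow(Add(-6, -12), 2)))) = Add(1465448, Add(54, Mul(2, Pow(-18, 2)))) = Add(1465448, Add(54, Mul(2, 324))) = Add(1465448, Add(54, 648)) = Add(1465448, 702) = 1466150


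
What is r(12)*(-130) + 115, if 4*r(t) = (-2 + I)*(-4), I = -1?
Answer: -275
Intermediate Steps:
r(t) = 3 (r(t) = ((-2 - 1)*(-4))/4 = (-3*(-4))/4 = (¼)*12 = 3)
r(12)*(-130) + 115 = 3*(-130) + 115 = -390 + 115 = -275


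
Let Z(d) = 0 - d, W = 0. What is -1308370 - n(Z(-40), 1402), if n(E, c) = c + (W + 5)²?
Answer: -1309797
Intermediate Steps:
Z(d) = -d
n(E, c) = 25 + c (n(E, c) = c + (0 + 5)² = c + 5² = c + 25 = 25 + c)
-1308370 - n(Z(-40), 1402) = -1308370 - (25 + 1402) = -1308370 - 1*1427 = -1308370 - 1427 = -1309797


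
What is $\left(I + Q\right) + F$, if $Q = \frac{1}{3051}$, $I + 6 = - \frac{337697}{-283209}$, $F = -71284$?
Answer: $- \frac{20532855561118}{288023553} \approx -71289.0$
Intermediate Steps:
$I = - \frac{1361557}{283209}$ ($I = -6 - \frac{337697}{-283209} = -6 - - \frac{337697}{283209} = -6 + \frac{337697}{283209} = - \frac{1361557}{283209} \approx -4.8076$)
$Q = \frac{1}{3051} \approx 0.00032776$
$\left(I + Q\right) + F = \left(- \frac{1361557}{283209} + \frac{1}{3051}\right) - 71284 = - \frac{1384609066}{288023553} - 71284 = - \frac{20532855561118}{288023553}$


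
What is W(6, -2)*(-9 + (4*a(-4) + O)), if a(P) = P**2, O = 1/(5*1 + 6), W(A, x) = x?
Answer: -1212/11 ≈ -110.18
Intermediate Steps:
O = 1/11 (O = 1/(5 + 6) = 1/11 ≈ 0.090909)
W(6, -2)*(-9 + (4*a(-4) + O)) = -2*(-9 + (4*(-4)**2 + 1/11)) = -2*(-9 + (4*16 + 1/11)) = -2*(-9 + (64 + 1/11)) = -2*(-9 + 705/11) = -2*606/11 = -1212/11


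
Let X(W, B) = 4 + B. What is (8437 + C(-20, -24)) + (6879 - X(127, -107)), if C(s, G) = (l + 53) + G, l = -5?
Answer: 15443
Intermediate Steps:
C(s, G) = 48 + G (C(s, G) = (-5 + 53) + G = 48 + G)
(8437 + C(-20, -24)) + (6879 - X(127, -107)) = (8437 + (48 - 24)) + (6879 - (4 - 107)) = (8437 + 24) + (6879 - 1*(-103)) = 8461 + (6879 + 103) = 8461 + 6982 = 15443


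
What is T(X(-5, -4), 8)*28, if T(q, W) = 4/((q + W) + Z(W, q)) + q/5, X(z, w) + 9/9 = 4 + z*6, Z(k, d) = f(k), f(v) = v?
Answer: -8876/55 ≈ -161.38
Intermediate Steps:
Z(k, d) = k
X(z, w) = 3 + 6*z (X(z, w) = -1 + (4 + z*6) = -1 + (4 + 6*z) = 3 + 6*z)
T(q, W) = 4/(q + 2*W) + q/5 (T(q, W) = 4/((q + W) + W) + q/5 = 4/((W + q) + W) + q*(1/5) = 4/(q + 2*W) + q/5)
T(X(-5, -4), 8)*28 = ((20 + (3 + 6*(-5))**2 + 2*8*(3 + 6*(-5)))/(5*((3 + 6*(-5)) + 2*8)))*28 = ((20 + (3 - 30)**2 + 2*8*(3 - 30))/(5*((3 - 30) + 16)))*28 = ((20 + (-27)**2 + 2*8*(-27))/(5*(-27 + 16)))*28 = ((1/5)*(20 + 729 - 432)/(-11))*28 = ((1/5)*(-1/11)*317)*28 = -317/55*28 = -8876/55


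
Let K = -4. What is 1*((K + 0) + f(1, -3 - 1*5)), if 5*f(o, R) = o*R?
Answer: -28/5 ≈ -5.6000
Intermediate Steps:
f(o, R) = R*o/5 (f(o, R) = (o*R)/5 = (R*o)/5 = R*o/5)
1*((K + 0) + f(1, -3 - 1*5)) = 1*((-4 + 0) + (⅕)*(-3 - 1*5)*1) = 1*(-4 + (⅕)*(-3 - 5)*1) = 1*(-4 + (⅕)*(-8)*1) = 1*(-4 - 8/5) = 1*(-28/5) = -28/5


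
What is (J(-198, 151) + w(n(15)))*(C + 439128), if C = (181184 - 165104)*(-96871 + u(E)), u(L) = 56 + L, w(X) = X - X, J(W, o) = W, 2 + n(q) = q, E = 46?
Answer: 308010065616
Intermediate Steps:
n(q) = -2 + q
w(X) = 0
C = -1556045520 (C = (181184 - 165104)*(-96871 + (56 + 46)) = 16080*(-96871 + 102) = 16080*(-96769) = -1556045520)
(J(-198, 151) + w(n(15)))*(C + 439128) = (-198 + 0)*(-1556045520 + 439128) = -198*(-1555606392) = 308010065616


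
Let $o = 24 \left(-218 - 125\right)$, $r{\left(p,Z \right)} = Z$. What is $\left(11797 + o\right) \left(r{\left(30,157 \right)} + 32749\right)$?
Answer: $117309890$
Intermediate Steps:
$o = -8232$ ($o = 24 \left(-218 - 125\right) = 24 \left(-343\right) = -8232$)
$\left(11797 + o\right) \left(r{\left(30,157 \right)} + 32749\right) = \left(11797 - 8232\right) \left(157 + 32749\right) = 3565 \cdot 32906 = 117309890$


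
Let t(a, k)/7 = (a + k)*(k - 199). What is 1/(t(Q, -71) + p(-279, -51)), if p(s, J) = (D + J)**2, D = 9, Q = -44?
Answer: 1/219114 ≈ 4.5638e-6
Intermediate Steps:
t(a, k) = 7*(-199 + k)*(a + k) (t(a, k) = 7*((a + k)*(k - 199)) = 7*((a + k)*(-199 + k)) = 7*((-199 + k)*(a + k)) = 7*(-199 + k)*(a + k))
p(s, J) = (9 + J)**2
1/(t(Q, -71) + p(-279, -51)) = 1/((-1393*(-44) - 1393*(-71) + 7*(-71)**2 + 7*(-44)*(-71)) + (9 - 51)**2) = 1/((61292 + 98903 + 7*5041 + 21868) + (-42)**2) = 1/((61292 + 98903 + 35287 + 21868) + 1764) = 1/(217350 + 1764) = 1/219114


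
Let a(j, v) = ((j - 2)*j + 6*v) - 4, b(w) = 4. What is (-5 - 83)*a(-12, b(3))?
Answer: -16544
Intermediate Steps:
a(j, v) = -4 + 6*v + j*(-2 + j) (a(j, v) = ((-2 + j)*j + 6*v) - 4 = (j*(-2 + j) + 6*v) - 4 = (6*v + j*(-2 + j)) - 4 = -4 + 6*v + j*(-2 + j))
(-5 - 83)*a(-12, b(3)) = (-5 - 83)*(-4 + (-12)² - 2*(-12) + 6*4) = -88*(-4 + 144 + 24 + 24) = -88*188 = -16544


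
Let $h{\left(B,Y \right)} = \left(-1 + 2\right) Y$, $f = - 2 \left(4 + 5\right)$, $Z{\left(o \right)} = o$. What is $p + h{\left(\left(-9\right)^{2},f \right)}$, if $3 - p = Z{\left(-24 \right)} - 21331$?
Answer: $21340$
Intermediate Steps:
$f = -18$ ($f = \left(-2\right) 9 = -18$)
$h{\left(B,Y \right)} = Y$ ($h{\left(B,Y \right)} = 1 Y = Y$)
$p = 21358$ ($p = 3 - \left(-24 - 21331\right) = 3 - -21355 = 3 + 21355 = 21358$)
$p + h{\left(\left(-9\right)^{2},f \right)} = 21358 - 18 = 21340$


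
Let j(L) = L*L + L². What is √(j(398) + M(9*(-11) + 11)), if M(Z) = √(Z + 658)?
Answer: √(316808 + √570) ≈ 562.88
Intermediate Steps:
M(Z) = √(658 + Z)
j(L) = 2*L² (j(L) = L² + L² = 2*L²)
√(j(398) + M(9*(-11) + 11)) = √(2*398² + √(658 + (9*(-11) + 11))) = √(2*158404 + √(658 + (-99 + 11))) = √(316808 + √(658 - 88)) = √(316808 + √570)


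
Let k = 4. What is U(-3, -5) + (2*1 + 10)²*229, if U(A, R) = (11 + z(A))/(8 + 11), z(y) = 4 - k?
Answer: 626555/19 ≈ 32977.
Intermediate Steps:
z(y) = 0 (z(y) = 4 - 1*4 = 4 - 4 = 0)
U(A, R) = 11/19 (U(A, R) = (11 + 0)/(8 + 11) = 11/19)
U(-3, -5) + (2*1 + 10)²*229 = 11/19 + (2*1 + 10)²*229 = 11/19 + (2 + 10)²*229 = 11/19 + 12²*229 = 11/19 + 144*229 = 11/19 + 32976 = 626555/19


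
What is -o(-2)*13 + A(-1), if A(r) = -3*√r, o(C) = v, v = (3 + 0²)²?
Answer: -117 - 3*I ≈ -117.0 - 3.0*I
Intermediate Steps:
v = 9 (v = (3 + 0)² = 3² = 9)
o(C) = 9
-o(-2)*13 + A(-1) = -1*9*13 - 3*I = -9*13 - 3*I = -117 - 3*I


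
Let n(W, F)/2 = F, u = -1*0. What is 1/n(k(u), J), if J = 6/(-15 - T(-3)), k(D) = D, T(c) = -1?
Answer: -7/6 ≈ -1.1667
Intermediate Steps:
u = 0
J = -3/7 (J = 6/(-15 - 1*(-1)) = 6/(-15 + 1) = 6/(-14) = 6*(-1/14) = -3/7 ≈ -0.42857)
n(W, F) = 2*F
1/n(k(u), J) = 1/(2*(-3/7)) = 1/(-6/7) = -7/6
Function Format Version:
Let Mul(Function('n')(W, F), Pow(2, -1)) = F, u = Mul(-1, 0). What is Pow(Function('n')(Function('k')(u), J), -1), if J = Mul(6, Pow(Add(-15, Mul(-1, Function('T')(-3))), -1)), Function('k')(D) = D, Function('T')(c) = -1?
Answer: Rational(-7, 6) ≈ -1.1667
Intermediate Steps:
u = 0
J = Rational(-3, 7) (J = Mul(6, Pow(Add(-15, Mul(-1, -1)), -1)) = Mul(6, Pow(Add(-15, 1), -1)) = Mul(6, Pow(-14, -1)) = Mul(6, Rational(-1, 14)) = Rational(-3, 7) ≈ -0.42857)
Function('n')(W, F) = Mul(2, F)
Pow(Function('n')(Function('k')(u), J), -1) = Pow(Mul(2, Rational(-3, 7)), -1) = Pow(Rational(-6, 7), -1) = Rational(-7, 6)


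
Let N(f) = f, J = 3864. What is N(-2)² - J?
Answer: -3860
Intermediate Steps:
N(-2)² - J = (-2)² - 1*3864 = 4 - 3864 = -3860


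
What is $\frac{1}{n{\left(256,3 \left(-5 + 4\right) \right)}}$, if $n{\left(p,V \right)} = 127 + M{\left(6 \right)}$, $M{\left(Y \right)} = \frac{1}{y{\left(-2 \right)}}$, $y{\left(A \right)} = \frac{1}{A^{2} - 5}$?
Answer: $\frac{1}{126} \approx 0.0079365$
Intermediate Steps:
$y{\left(A \right)} = \frac{1}{-5 + A^{2}}$
$M{\left(Y \right)} = -1$ ($M{\left(Y \right)} = \frac{1}{\frac{1}{-5 + \left(-2\right)^{2}}} = \frac{1}{\frac{1}{-5 + 4}} = \frac{1}{\frac{1}{-1}} = \frac{1}{-1} = -1$)
$n{\left(p,V \right)} = 126$ ($n{\left(p,V \right)} = 127 - 1 = 126$)
$\frac{1}{n{\left(256,3 \left(-5 + 4\right) \right)}} = \frac{1}{126}$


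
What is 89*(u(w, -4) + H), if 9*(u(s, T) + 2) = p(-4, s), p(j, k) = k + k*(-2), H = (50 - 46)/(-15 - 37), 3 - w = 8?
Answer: -15842/117 ≈ -135.40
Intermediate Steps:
w = -5 (w = 3 - 1*8 = 3 - 8 = -5)
H = -1/13 (H = 4/(-52) = 4*(-1/52) = -1/13 ≈ -0.076923)
p(j, k) = -k (p(j, k) = k - 2*k = -k)
u(s, T) = -2 - s/9 (u(s, T) = -2 + (-s)/9 = -2 - s/9)
89*(u(w, -4) + H) = 89*((-2 - ⅑*(-5)) - 1/13) = 89*((-2 + 5/9) - 1/13) = 89*(-13/9 - 1/13) = 89*(-178/117) = -15842/117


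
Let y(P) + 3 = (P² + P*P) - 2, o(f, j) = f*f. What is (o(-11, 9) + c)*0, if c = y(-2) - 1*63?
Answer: 0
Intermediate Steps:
o(f, j) = f²
y(P) = -5 + 2*P² (y(P) = -3 + ((P² + P*P) - 2) = -3 + ((P² + P²) - 2) = -3 + (2*P² - 2) = -3 + (-2 + 2*P²) = -5 + 2*P²)
c = -60 (c = (-5 + 2*(-2)²) - 1*63 = (-5 + 2*4) - 63 = (-5 + 8) - 63 = 3 - 63 = -60)
(o(-11, 9) + c)*0 = ((-11)² - 60)*0 = (121 - 60)*0 = 61*0 = 0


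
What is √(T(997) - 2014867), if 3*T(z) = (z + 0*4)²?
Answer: 4*I*√946986/3 ≈ 1297.5*I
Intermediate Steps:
T(z) = z²/3 (T(z) = (z + 0*4)²/3 = (z + 0)²/3 = z²/3)
√(T(997) - 2014867) = √((⅓)*997² - 2014867) = √((⅓)*994009 - 2014867) = √(994009/3 - 2014867) = √(-5050592/3) = 4*I*√946986/3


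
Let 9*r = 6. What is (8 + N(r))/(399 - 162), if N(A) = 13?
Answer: 7/79 ≈ 0.088608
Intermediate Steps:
r = 2/3 (r = (1/9)*6 = 2/3 ≈ 0.66667)
(8 + N(r))/(399 - 162) = (8 + 13)/(399 - 162) = 21/237 = 21*(1/237) = 7/79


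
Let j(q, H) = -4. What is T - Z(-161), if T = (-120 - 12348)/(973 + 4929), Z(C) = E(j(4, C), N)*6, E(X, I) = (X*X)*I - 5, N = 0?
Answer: 82296/2951 ≈ 27.887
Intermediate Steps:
E(X, I) = -5 + I*X² (E(X, I) = X²*I - 5 = I*X² - 5 = -5 + I*X²)
Z(C) = -30 (Z(C) = (-5 + 0*(-4)²)*6 = (-5 + 0*16)*6 = (-5 + 0)*6 = -5*6 = -30)
T = -6234/2951 (T = -12468/5902 = -12468*1/5902 = -6234/2951 ≈ -2.1125)
T - Z(-161) = -6234/2951 - 1*(-30) = -6234/2951 + 30 = 82296/2951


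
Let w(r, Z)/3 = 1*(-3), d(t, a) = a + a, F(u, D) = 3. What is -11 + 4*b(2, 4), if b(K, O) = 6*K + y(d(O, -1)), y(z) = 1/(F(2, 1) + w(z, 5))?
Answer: 109/3 ≈ 36.333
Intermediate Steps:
d(t, a) = 2*a
w(r, Z) = -9 (w(r, Z) = 3*(1*(-3)) = 3*(-3) = -9)
y(z) = -⅙ (y(z) = 1/(3 - 9) = 1/(-6) = -⅙)
b(K, O) = -⅙ + 6*K (b(K, O) = 6*K - ⅙ = -⅙ + 6*K)
-11 + 4*b(2, 4) = -11 + 4*(-⅙ + 6*2) = -11 + 4*(-⅙ + 12) = -11 + 4*(71/6) = -11 + 142/3 = 109/3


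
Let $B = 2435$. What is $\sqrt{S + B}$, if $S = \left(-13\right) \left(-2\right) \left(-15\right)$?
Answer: $\sqrt{2045} \approx 45.222$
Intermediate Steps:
$S = -390$ ($S = 26 \left(-15\right) = -390$)
$\sqrt{S + B} = \sqrt{-390 + 2435} = \sqrt{2045}$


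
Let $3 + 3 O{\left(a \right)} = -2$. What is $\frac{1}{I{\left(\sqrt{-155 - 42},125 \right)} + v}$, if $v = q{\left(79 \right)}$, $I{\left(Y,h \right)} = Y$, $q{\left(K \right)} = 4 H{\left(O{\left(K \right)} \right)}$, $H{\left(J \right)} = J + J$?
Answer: $- \frac{120}{3373} - \frac{9 i \sqrt{197}}{3373} \approx -0.035577 - 0.037451 i$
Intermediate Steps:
$O{\left(a \right)} = - \frac{5}{3}$ ($O{\left(a \right)} = -1 + \frac{1}{3} \left(-2\right) = -1 - \frac{2}{3} = - \frac{5}{3}$)
$H{\left(J \right)} = 2 J$
$q{\left(K \right)} = - \frac{40}{3}$ ($q{\left(K \right)} = 4 \cdot 2 \left(- \frac{5}{3}\right) = 4 \left(- \frac{10}{3}\right) = - \frac{40}{3}$)
$v = - \frac{40}{3} \approx -13.333$
$\frac{1}{I{\left(\sqrt{-155 - 42},125 \right)} + v} = \frac{1}{\sqrt{-155 - 42} - \frac{40}{3}} = \frac{1}{\sqrt{-197} - \frac{40}{3}} = \frac{1}{i \sqrt{197} - \frac{40}{3}} = \frac{1}{- \frac{40}{3} + i \sqrt{197}}$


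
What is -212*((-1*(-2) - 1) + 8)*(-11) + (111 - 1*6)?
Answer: 21093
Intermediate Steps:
-212*((-1*(-2) - 1) + 8)*(-11) + (111 - 1*6) = -212*((2 - 1) + 8)*(-11) + (111 - 6) = -212*(1 + 8)*(-11) + 105 = -1908*(-11) + 105 = -212*(-99) + 105 = 20988 + 105 = 21093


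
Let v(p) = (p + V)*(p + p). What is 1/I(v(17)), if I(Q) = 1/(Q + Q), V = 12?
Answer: 1972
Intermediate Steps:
v(p) = 2*p*(12 + p) (v(p) = (p + 12)*(p + p) = (12 + p)*(2*p) = 2*p*(12 + p))
I(Q) = 1/(2*Q)
1/I(v(17)) = 1/(1/(2*((2*17*(12 + 17))))) = 1/(1/(2*((2*17*29)))) = 1/((½)/986) = 1/((½)*(1/986)) = 1/(1/1972) = 1972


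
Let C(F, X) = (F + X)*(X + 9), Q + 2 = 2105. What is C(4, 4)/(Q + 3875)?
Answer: 52/2989 ≈ 0.017397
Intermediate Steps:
Q = 2103 (Q = -2 + 2105 = 2103)
C(F, X) = (9 + X)*(F + X) (C(F, X) = (F + X)*(9 + X) = (9 + X)*(F + X))
C(4, 4)/(Q + 3875) = (4² + 9*4 + 9*4 + 4*4)/(2103 + 3875) = (16 + 36 + 36 + 16)/5978 = 104*(1/5978) = 52/2989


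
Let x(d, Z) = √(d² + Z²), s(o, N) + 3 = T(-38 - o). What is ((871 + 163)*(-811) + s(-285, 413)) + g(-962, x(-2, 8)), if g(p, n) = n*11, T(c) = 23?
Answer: -838554 + 22*√17 ≈ -8.3846e+5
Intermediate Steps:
s(o, N) = 20 (s(o, N) = -3 + 23 = 20)
x(d, Z) = √(Z² + d²)
g(p, n) = 11*n
((871 + 163)*(-811) + s(-285, 413)) + g(-962, x(-2, 8)) = ((871 + 163)*(-811) + 20) + 11*√(8² + (-2)²) = (1034*(-811) + 20) + 11*√(64 + 4) = (-838574 + 20) + 11*√68 = -838554 + 11*(2*√17) = -838554 + 22*√17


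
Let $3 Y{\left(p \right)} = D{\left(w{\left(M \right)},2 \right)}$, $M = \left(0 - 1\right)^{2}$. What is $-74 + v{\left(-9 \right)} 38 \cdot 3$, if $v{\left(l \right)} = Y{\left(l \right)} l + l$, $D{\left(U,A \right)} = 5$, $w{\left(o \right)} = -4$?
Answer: $-2810$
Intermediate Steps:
$M = 1$ ($M = \left(-1\right)^{2} = 1$)
$Y{\left(p \right)} = \frac{5}{3}$ ($Y{\left(p \right)} = \frac{1}{3} \cdot 5 = \frac{5}{3}$)
$v{\left(l \right)} = \frac{8 l}{3}$ ($v{\left(l \right)} = \frac{5 l}{3} + l = \frac{8 l}{3}$)
$-74 + v{\left(-9 \right)} 38 \cdot 3 = -74 + \frac{8}{3} \left(-9\right) 38 \cdot 3 = -74 - 2736 = -2810$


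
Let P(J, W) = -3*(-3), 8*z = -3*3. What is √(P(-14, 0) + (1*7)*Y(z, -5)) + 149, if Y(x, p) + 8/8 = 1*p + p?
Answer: 149 + 2*I*√17 ≈ 149.0 + 8.2462*I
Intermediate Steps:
z = -9/8 (z = (-3*3)/8 = (-1*9)/8 = (⅛)*(-9) = -9/8 ≈ -1.1250)
P(J, W) = 9
Y(x, p) = -1 + 2*p (Y(x, p) = -1 + (1*p + p) = -1 + (p + p) = -1 + 2*p)
√(P(-14, 0) + (1*7)*Y(z, -5)) + 149 = √(9 + (1*7)*(-1 + 2*(-5))) + 149 = √(9 + 7*(-1 - 10)) + 149 = √(9 + 7*(-11)) + 149 = √(9 - 77) + 149 = √(-68) + 149 = 2*I*√17 + 149 = 149 + 2*I*√17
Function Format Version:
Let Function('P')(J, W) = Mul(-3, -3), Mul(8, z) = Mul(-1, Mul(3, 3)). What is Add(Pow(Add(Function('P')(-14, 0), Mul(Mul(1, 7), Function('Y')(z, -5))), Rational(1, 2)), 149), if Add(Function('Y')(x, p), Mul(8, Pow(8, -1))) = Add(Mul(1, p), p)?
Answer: Add(149, Mul(2, I, Pow(17, Rational(1, 2)))) ≈ Add(149.00, Mul(8.2462, I))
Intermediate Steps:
z = Rational(-9, 8) (z = Mul(Rational(1, 8), Mul(-1, Mul(3, 3))) = Mul(Rational(1, 8), Mul(-1, 9)) = Mul(Rational(1, 8), -9) = Rational(-9, 8) ≈ -1.1250)
Function('P')(J, W) = 9
Function('Y')(x, p) = Add(-1, Mul(2, p)) (Function('Y')(x, p) = Add(-1, Add(Mul(1, p), p)) = Add(-1, Add(p, p)) = Add(-1, Mul(2, p)))
Add(Pow(Add(Function('P')(-14, 0), Mul(Mul(1, 7), Function('Y')(z, -5))), Rational(1, 2)), 149) = Add(Pow(Add(9, Mul(Mul(1, 7), Add(-1, Mul(2, -5)))), Rational(1, 2)), 149) = Add(Pow(Add(9, Mul(7, Add(-1, -10))), Rational(1, 2)), 149) = Add(Pow(Add(9, Mul(7, -11)), Rational(1, 2)), 149) = Add(Pow(Add(9, -77), Rational(1, 2)), 149) = Add(Pow(-68, Rational(1, 2)), 149) = Add(Mul(2, I, Pow(17, Rational(1, 2))), 149) = Add(149, Mul(2, I, Pow(17, Rational(1, 2))))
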